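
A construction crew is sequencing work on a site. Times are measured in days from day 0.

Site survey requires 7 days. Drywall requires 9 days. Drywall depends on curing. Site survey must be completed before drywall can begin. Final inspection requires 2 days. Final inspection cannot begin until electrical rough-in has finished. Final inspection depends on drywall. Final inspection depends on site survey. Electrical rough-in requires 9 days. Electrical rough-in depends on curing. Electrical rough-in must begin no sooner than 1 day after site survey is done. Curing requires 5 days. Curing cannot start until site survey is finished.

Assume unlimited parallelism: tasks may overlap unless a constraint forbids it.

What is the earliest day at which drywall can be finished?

Nothing blocks site survey, so it runs from day 0 to day 7.
Curing waits on site survey (finishes day 7), so it starts at day 7 and finishes at 7 + 5 = day 12.
Drywall cannot start until curing (finishes day 12); site survey (finishes day 7). The controlling bound is day 12, so drywall finishes at 12 + 9 = day 21.

21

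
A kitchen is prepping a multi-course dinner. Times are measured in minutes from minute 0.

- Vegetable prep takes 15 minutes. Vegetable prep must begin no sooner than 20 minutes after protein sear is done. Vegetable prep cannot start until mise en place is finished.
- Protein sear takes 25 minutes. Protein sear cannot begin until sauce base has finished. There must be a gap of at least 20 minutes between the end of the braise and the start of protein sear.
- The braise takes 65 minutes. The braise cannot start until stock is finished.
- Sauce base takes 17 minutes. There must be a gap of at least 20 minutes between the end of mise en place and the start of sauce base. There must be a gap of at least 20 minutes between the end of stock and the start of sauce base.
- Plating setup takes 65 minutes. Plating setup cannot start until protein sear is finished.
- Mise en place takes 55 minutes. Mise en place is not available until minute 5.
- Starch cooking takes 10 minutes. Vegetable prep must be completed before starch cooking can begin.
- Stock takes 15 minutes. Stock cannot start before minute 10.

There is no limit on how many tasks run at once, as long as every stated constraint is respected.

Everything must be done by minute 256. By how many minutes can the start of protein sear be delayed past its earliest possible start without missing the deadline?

56

Stock cannot begin until its own release at minute 10. It runs from minute 10 to 10 + 15 = minute 25.
The braise cannot begin until stock (finishes minute 25). It runs from minute 25 to 25 + 65 = minute 90.
Mise en place waits on its own release at minute 5, so it starts at minute 5 and finishes at 5 + 55 = minute 60.
Sauce base needs all of mise en place (finishes minute 60, plus 20-minute gap → minute 80); stock (finishes minute 25, plus 20-minute gap → minute 45). That puts its earliest start at minute 80; it finishes at 80 + 17 = minute 97.
Protein sear has to wait for sauce base (finishes minute 97); the braise (finishes minute 90, plus 20-minute gap → minute 110). The latest of these is minute 110, so protein sear runs minute 110 to 110 + 25 = minute 135.

Working backward from the deadline:
Starch cooking has no dependents, so it just needs to finish by minute 256. Starting by 256 − 10 = minute 246 achieves that.
Vegetable prep feeds into starch cooking (must start by minute 246); so vegetable prep must finish by minute 246 and therefore start by minute 231.
Nothing follows plating setup; the deadline of minute 256 is its only limit. It must start by 256 − 65 = minute 191.
Protein sear must finish in time for vegetable prep (must start by minute 231, minus 20-minute gap → minute 211); plating setup (must start by minute 191). The tightest is minute 191, so protein sear must start by 191 − 25 = minute 166.
So protein sear can start as early as minute 110 and as late as minute 166, giving 166 − 110 = 56 minutes of slack.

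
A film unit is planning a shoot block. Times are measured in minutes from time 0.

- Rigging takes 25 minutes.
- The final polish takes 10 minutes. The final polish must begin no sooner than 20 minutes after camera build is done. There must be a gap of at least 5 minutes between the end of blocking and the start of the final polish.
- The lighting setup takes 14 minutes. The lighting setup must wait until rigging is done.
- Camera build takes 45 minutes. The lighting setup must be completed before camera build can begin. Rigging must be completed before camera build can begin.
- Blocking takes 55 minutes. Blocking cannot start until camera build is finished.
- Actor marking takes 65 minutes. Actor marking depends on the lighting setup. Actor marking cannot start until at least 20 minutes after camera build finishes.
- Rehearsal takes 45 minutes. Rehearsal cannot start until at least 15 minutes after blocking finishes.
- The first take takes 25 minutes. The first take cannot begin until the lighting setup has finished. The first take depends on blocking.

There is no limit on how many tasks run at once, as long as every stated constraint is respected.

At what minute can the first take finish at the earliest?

Rigging has no prerequisites, so it starts at minute 0 and finishes at minute 25.
The lighting setup cannot begin until rigging (finishes minute 25). It runs from minute 25 to 25 + 14 = minute 39.
Camera build cannot start until the lighting setup (finishes minute 39); rigging (finishes minute 25). The controlling bound is minute 39, so camera build finishes at 39 + 45 = minute 84.
Blocking cannot begin until camera build (finishes minute 84). It runs from minute 84 to 84 + 55 = minute 139.
The first take cannot start until the lighting setup (finishes minute 39); blocking (finishes minute 139). The controlling bound is minute 139, so the first take finishes at 139 + 25 = minute 164.

164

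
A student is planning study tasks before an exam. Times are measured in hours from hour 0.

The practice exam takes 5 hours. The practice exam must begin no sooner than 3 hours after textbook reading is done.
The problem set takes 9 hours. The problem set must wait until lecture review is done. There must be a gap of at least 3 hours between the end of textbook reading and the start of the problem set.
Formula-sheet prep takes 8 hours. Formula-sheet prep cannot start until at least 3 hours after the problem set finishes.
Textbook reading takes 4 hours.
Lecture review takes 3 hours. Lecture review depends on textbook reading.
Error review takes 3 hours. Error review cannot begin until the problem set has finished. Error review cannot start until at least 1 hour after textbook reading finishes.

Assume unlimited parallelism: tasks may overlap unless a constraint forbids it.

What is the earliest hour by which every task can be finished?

Textbook reading has no prerequisites, so it starts at hour 0 and finishes at hour 4.
The practice exam cannot begin until textbook reading (finishes hour 4, plus 3-hour gap → hour 7). It runs from hour 7 to 7 + 5 = hour 12.
Lecture review cannot begin until textbook reading (finishes hour 4). It runs from hour 4 to 4 + 3 = hour 7.
For the problem set: lecture review (finishes hour 7); textbook reading (finishes hour 4, plus 3-hour gap → hour 7). Taking the maximum gives a start of hour 7, and it finishes at 7 + 9 = hour 16.
Formula-sheet prep cannot begin until the problem set (finishes hour 16, plus 3-hour gap → hour 19). It runs from hour 19 to 19 + 8 = hour 27.
For error review: the problem set (finishes hour 16); textbook reading (finishes hour 4, plus 1-hour gap → hour 5). Taking the maximum gives a start of hour 16, and it finishes at 16 + 3 = hour 19.
All tasks are finished once the last one completes. Finish times: Textbook reading at 4, Lecture review at 7, The problem set at 16, The practice exam at 12, Error review at 19, Formula-sheet prep at 27. The latest is hour 27.

27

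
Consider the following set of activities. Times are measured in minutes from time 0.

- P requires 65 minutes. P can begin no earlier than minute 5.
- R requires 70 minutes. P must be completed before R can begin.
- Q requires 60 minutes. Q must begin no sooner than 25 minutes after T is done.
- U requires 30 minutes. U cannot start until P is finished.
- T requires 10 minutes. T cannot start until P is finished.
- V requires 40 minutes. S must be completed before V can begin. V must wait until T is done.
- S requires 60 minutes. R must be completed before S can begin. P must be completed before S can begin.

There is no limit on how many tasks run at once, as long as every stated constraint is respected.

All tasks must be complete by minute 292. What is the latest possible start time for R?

V has no dependents, so it just needs to finish by minute 292. Starting by 292 − 40 = minute 252 achieves that.
Since V (must start by minute 252) depends on it, S must finish by minute 252. Backing off its 60-minute duration gives a latest start of minute 192.
R has to be done before S (must start by minute 192). That means finishing by minute 192, i.e. starting by 192 − 70 = minute 122.

122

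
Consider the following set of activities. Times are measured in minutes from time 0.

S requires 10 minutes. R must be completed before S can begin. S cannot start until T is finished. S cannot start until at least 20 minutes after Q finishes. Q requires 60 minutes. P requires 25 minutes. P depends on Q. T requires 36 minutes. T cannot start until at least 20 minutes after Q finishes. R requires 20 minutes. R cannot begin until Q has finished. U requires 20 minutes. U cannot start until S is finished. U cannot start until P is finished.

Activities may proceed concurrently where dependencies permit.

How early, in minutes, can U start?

126

Q has no prerequisites, so it starts at minute 0 and finishes at minute 60.
After Q (finishes minute 60, plus 20-minute gap → minute 80), T can start at minute 80 and finishes at minute 116.
R waits on Q (finishes minute 60), so it starts at minute 60 and finishes at 60 + 20 = minute 80.
S has to wait for R (finishes minute 80); T (finishes minute 116); Q (finishes minute 60, plus 20-minute gap → minute 80). The latest of these is minute 116, so S runs minute 116 to 116 + 10 = minute 126.
P cannot begin until Q (finishes minute 60). It runs from minute 60 to 60 + 25 = minute 85.
U waits on S (finishes minute 126); P (finishes minute 85). The latest of these is minute 126, which is the earliest U can start.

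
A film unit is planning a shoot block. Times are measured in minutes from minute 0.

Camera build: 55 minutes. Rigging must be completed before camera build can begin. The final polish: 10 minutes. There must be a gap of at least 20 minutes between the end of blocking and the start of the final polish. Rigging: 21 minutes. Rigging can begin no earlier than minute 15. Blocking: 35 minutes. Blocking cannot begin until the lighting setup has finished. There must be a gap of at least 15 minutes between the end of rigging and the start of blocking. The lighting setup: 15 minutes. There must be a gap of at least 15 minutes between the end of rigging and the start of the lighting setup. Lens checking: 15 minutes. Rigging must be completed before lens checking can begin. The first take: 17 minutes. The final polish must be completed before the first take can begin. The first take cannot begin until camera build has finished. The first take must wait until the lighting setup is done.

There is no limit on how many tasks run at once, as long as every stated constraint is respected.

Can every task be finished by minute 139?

Rigging waits on its own release at minute 15, so it starts at minute 15 and finishes at 15 + 21 = minute 36.
Lens checking waits on rigging (finishes minute 36), so it starts at minute 36 and finishes at 36 + 15 = minute 51.
Camera build waits on rigging (finishes minute 36), so it starts at minute 36 and finishes at 36 + 55 = minute 91.
The lighting setup cannot begin until rigging (finishes minute 36, plus 15-minute gap → minute 51). It runs from minute 51 to 51 + 15 = minute 66.
For blocking: the lighting setup (finishes minute 66); rigging (finishes minute 36, plus 15-minute gap → minute 51). Taking the maximum gives a start of minute 66, and it finishes at 66 + 35 = minute 101.
The final polish waits on blocking (finishes minute 101, plus 20-minute gap → minute 121), so it starts at minute 121 and finishes at 121 + 10 = minute 131.
The first take has to wait for the final polish (finishes minute 131); camera build (finishes minute 91); the lighting setup (finishes minute 66). The latest of these is minute 131, so the first take runs minute 131 to 131 + 17 = minute 148.
The earliest everything can be done is minute 148, which is after the deadline of 139, so it is not possible.

No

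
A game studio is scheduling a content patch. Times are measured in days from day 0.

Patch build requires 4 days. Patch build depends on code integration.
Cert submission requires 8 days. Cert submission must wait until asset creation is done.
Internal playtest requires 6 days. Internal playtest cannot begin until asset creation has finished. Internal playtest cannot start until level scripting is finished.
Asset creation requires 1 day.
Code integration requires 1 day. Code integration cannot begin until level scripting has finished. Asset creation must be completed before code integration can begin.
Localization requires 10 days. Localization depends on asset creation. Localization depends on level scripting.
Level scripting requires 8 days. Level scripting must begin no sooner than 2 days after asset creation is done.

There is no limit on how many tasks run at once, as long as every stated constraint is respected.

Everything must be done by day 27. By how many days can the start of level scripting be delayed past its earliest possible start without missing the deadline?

6

Nothing blocks asset creation, so it runs from day 0 to day 1.
After asset creation (finishes day 1, plus 2-day gap → day 3), level scripting can start at day 3 and finishes at day 11.

Working backward from the deadline:
To finish by day 27, patch build (duration 4) must start no later than day 23.
Since patch build (must start by day 23) depends on it, code integration must finish by day 23. Backing off its 1-day duration gives a latest start of day 22.
Internal playtest must finish by day 27; it takes 6 days, so it must start by 27 − 6 = day 21.
Nothing follows localization; the deadline of day 27 is its only limit. It must start by 27 − 10 = day 17.
Level scripting feeds code integration (must start by day 22); internal playtest (must start by day 21); localization (must start by day 17). Taking the minimum, level scripting must finish by day 17 and start by 17 − 8 = day 9.
So level scripting can start as early as day 3 and as late as day 9, giving 9 − 3 = 6 days of slack.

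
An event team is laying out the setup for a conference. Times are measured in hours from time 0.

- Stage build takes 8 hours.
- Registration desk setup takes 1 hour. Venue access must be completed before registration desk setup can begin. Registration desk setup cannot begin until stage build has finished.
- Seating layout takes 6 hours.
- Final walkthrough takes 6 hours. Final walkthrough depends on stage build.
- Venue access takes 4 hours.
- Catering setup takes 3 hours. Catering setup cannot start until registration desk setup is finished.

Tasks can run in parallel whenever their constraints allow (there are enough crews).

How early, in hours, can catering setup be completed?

12

Stage build can start immediately at hour 0; it finishes at hour 8.
Nothing blocks venue access, so it runs from hour 0 to hour 4.
Registration desk setup needs all of venue access (finishes hour 4); stage build (finishes hour 8). That puts its earliest start at hour 8; it finishes at 8 + 1 = hour 9.
Catering setup waits on registration desk setup (finishes hour 9), so it starts at hour 9 and finishes at 9 + 3 = hour 12.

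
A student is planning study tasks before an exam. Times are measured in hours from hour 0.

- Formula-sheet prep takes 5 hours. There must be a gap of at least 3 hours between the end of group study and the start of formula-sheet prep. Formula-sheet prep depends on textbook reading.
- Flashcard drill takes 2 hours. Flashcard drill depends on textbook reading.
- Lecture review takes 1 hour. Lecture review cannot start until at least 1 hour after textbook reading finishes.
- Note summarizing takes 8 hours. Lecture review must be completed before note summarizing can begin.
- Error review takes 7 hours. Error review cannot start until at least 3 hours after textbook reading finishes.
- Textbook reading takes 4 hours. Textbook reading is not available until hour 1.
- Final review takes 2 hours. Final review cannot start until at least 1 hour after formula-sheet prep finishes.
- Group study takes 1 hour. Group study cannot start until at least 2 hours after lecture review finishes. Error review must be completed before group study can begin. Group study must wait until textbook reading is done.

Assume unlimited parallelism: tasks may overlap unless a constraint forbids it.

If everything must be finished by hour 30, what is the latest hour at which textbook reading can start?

4

Final review must finish by hour 30; it takes 2 hours, so it must start by 30 − 2 = hour 28.
Formula-sheet prep feeds into final review (must start by hour 28, minus 1-hour gap → hour 27); so formula-sheet prep must finish by hour 27 and therefore start by hour 22.
Group study feeds into formula-sheet prep (must start by hour 22, minus 3-hour gap → hour 19); so group study must finish by hour 19 and therefore start by hour 18.
Nothing follows note summarizing; the deadline of hour 30 is its only limit. It must start by 30 − 8 = hour 22.
Lecture review must finish in time for group study (must start by hour 18, minus 2-hour gap → hour 16); note summarizing (must start by hour 22). The tightest is hour 16, so lecture review must start by 16 − 1 = hour 15.
Nothing follows flashcard drill; the deadline of hour 30 is its only limit. It must start by 30 − 2 = hour 28.
Error review must finish before group study (must start by hour 18). With a 7-hour duration, error review must start by 18 − 7 = hour 11.
For textbook reading: lecture review (must start by hour 15, minus 1-hour gap → hour 14); flashcard drill (must start by hour 28); error review (must start by hour 11, minus 3-hour gap → hour 8); group study (must start by hour 18); formula-sheet prep (must start by hour 22). The most restrictive is hour 8; with a 4-hour duration, textbook reading must start by hour 4.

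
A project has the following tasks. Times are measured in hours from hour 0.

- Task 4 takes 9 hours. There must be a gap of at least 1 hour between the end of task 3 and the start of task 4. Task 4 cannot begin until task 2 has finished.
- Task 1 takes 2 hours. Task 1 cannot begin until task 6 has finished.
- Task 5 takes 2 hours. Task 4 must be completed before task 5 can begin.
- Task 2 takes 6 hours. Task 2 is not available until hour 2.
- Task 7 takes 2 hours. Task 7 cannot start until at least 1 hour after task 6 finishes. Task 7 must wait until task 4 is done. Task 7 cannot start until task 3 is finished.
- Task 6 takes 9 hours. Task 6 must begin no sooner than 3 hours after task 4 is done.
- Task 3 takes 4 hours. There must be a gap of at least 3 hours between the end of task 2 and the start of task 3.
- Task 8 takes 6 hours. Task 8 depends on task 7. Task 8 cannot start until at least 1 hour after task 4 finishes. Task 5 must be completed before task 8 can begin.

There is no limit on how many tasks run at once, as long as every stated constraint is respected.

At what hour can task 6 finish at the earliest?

Task 2 waits on its own release at hour 2, so it starts at hour 2 and finishes at 2 + 6 = hour 8.
Task 3 cannot begin until task 2 (finishes hour 8, plus 3-hour gap → hour 11). It runs from hour 11 to 11 + 4 = hour 15.
Task 4 has to wait for task 3 (finishes hour 15, plus 1-hour gap → hour 16); task 2 (finishes hour 8). The latest of these is hour 16, so task 4 runs hour 16 to 16 + 9 = hour 25.
Task 6 waits on task 4 (finishes hour 25, plus 3-hour gap → hour 28), so it starts at hour 28 and finishes at 28 + 9 = hour 37.

37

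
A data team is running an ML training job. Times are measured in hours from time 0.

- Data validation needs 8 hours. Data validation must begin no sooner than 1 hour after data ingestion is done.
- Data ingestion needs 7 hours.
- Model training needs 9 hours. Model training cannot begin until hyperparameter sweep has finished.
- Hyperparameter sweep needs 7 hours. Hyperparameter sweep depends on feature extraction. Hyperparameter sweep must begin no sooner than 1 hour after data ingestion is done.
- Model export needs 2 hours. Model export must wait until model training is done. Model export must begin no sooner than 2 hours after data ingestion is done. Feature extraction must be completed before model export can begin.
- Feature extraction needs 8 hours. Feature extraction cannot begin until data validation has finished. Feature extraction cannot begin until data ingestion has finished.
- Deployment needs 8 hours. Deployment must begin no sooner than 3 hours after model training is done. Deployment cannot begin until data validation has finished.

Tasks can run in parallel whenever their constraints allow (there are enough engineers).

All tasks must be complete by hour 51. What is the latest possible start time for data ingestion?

0

Model export must finish by hour 51; it takes 2 hours, so it must start by 51 − 2 = hour 49.
Deployment has no dependents, so it just needs to finish by hour 51. Starting by 51 − 8 = hour 43 achieves that.
Model training must finish in time for model export (must start by hour 49); deployment (must start by hour 43, minus 3-hour gap → hour 40). The tightest is hour 40, so model training must start by 40 − 9 = hour 31.
Since model training (must start by hour 31) depends on it, hyperparameter sweep must finish by hour 31. Backing off its 7-hour duration gives a latest start of hour 24.
Feature extraction feeds hyperparameter sweep (must start by hour 24); model export (must start by hour 49). Taking the minimum, feature extraction must finish by hour 24 and start by 24 − 8 = hour 16.
For data validation: feature extraction (must start by hour 16); deployment (must start by hour 43). The most restrictive is hour 16; with an 8-hour duration, data validation must start by hour 8.
Data ingestion has several dependents: data validation (must start by hour 8, minus 1-hour gap → hour 7); feature extraction (must start by hour 16); hyperparameter sweep (must start by hour 24, minus 1-hour gap → hour 23); model export (must start by hour 49, minus 2-hour gap → hour 47). The earliest of those limits is hour 7, so data ingestion must start by 7 − 7 = hour 0.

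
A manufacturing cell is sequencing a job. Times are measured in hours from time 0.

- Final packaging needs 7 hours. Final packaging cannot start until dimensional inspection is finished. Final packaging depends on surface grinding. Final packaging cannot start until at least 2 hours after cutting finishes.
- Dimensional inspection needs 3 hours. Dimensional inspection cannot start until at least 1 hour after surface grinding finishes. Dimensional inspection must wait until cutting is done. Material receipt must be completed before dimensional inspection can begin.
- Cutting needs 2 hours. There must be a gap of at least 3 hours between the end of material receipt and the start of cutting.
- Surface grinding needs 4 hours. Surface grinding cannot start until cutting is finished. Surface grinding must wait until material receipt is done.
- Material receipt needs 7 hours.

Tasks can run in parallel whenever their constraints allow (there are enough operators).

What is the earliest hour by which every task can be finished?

Material receipt can start immediately at hour 0; it finishes at hour 7.
After material receipt (finishes hour 7, plus 3-hour gap → hour 10), cutting can start at hour 10 and finishes at hour 12.
Surface grinding needs all of cutting (finishes hour 12); material receipt (finishes hour 7). That puts its earliest start at hour 12; it finishes at 12 + 4 = hour 16.
Dimensional inspection needs all of surface grinding (finishes hour 16, plus 1-hour gap → hour 17); cutting (finishes hour 12); material receipt (finishes hour 7). That puts its earliest start at hour 17; it finishes at 17 + 3 = hour 20.
For final packaging: dimensional inspection (finishes hour 20); surface grinding (finishes hour 16); cutting (finishes hour 12, plus 2-hour gap → hour 14). Taking the maximum gives a start of hour 20, and it finishes at 20 + 7 = hour 27.
All tasks are finished once the last one completes. Finish times: Material receipt at 7, Cutting at 12, Surface grinding at 16, Dimensional inspection at 20, Final packaging at 27. The latest is hour 27.

27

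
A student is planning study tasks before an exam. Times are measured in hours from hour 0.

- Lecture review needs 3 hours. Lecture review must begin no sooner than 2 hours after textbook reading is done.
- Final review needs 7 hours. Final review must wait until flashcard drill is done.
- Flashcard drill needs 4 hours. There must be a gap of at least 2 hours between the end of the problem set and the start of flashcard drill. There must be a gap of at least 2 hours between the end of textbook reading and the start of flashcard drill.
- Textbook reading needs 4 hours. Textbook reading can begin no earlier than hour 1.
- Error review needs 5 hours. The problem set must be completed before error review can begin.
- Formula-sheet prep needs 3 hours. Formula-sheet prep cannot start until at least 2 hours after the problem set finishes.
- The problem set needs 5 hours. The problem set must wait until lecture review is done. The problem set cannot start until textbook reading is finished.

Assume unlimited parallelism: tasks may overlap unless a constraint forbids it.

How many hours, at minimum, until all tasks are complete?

Textbook reading cannot begin until its own release at hour 1. It runs from hour 1 to 1 + 4 = hour 5.
After textbook reading (finishes hour 5, plus 2-hour gap → hour 7), lecture review can start at hour 7 and finishes at hour 10.
For the problem set: lecture review (finishes hour 10); textbook reading (finishes hour 5). Taking the maximum gives a start of hour 10, and it finishes at 10 + 5 = hour 15.
Formula-sheet prep waits on the problem set (finishes hour 15, plus 2-hour gap → hour 17), so it starts at hour 17 and finishes at 17 + 3 = hour 20.
Error review waits on the problem set (finishes hour 15), so it starts at hour 15 and finishes at 15 + 5 = hour 20.
For flashcard drill: the problem set (finishes hour 15, plus 2-hour gap → hour 17); textbook reading (finishes hour 5, plus 2-hour gap → hour 7). Taking the maximum gives a start of hour 17, and it finishes at 17 + 4 = hour 21.
Final review waits on flashcard drill (finishes hour 21), so it starts at hour 21 and finishes at 21 + 7 = hour 28.
All tasks are finished once the last one completes. Finish times: Textbook reading at 5, Lecture review at 10, The problem set at 15, Flashcard drill at 21, Error review at 20, Formula-sheet prep at 20, Final review at 28. The latest is hour 28.

28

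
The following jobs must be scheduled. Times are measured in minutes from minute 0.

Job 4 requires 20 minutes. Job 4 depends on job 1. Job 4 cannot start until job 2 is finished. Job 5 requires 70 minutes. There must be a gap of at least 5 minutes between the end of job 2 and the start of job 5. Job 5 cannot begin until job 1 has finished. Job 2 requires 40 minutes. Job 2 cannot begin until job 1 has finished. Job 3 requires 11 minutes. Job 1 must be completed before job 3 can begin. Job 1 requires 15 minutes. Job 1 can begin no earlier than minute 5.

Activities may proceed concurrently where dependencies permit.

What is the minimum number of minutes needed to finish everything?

After its own release at minute 5, job 1 can start at minute 5 and finishes at minute 20.
After job 1 (finishes minute 20), job 3 can start at minute 20 and finishes at minute 31.
Job 2 cannot begin until job 1 (finishes minute 20). It runs from minute 20 to 20 + 40 = minute 60.
Job 5 cannot start until job 2 (finishes minute 60, plus 5-minute gap → minute 65); job 1 (finishes minute 20). The controlling bound is minute 65, so job 5 finishes at 65 + 70 = minute 135.
Job 4 needs all of job 1 (finishes minute 20); job 2 (finishes minute 60). That puts its earliest start at minute 60; it finishes at 60 + 20 = minute 80.
All tasks are finished once the last one completes. Finish times: Job 1 at 20, Job 2 at 60, Job 3 at 31, Job 4 at 80, Job 5 at 135. The latest is minute 135.

135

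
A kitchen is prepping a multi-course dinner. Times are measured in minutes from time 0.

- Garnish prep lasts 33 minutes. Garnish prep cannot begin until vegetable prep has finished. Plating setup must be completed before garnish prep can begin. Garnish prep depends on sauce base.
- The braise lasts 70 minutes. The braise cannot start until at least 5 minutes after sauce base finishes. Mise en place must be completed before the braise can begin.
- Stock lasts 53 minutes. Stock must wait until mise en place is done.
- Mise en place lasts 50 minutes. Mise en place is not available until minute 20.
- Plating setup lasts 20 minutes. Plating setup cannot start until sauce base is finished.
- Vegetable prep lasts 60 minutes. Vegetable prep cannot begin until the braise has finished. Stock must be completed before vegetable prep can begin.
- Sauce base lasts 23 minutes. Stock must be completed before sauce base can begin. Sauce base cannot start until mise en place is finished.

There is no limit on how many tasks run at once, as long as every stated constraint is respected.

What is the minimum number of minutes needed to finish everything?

Mise en place cannot begin until its own release at minute 20. It runs from minute 20 to 20 + 50 = minute 70.
Stock cannot begin until mise en place (finishes minute 70). It runs from minute 70 to 70 + 53 = minute 123.
Sauce base has to wait for stock (finishes minute 123); mise en place (finishes minute 70). The latest of these is minute 123, so sauce base runs minute 123 to 123 + 23 = minute 146.
Plating setup cannot begin until sauce base (finishes minute 146). It runs from minute 146 to 146 + 20 = minute 166.
The braise needs all of sauce base (finishes minute 146, plus 5-minute gap → minute 151); mise en place (finishes minute 70). That puts its earliest start at minute 151; it finishes at 151 + 70 = minute 221.
Vegetable prep needs all of the braise (finishes minute 221); stock (finishes minute 123). That puts its earliest start at minute 221; it finishes at 221 + 60 = minute 281.
Garnish prep needs all of vegetable prep (finishes minute 281); plating setup (finishes minute 166); sauce base (finishes minute 146). That puts its earliest start at minute 281; it finishes at 281 + 33 = minute 314.
All tasks are finished once the last one completes. Finish times: Mise en place at 70, Stock at 123, Sauce base at 146, The braise at 221, Vegetable prep at 281, Plating setup at 166, Garnish prep at 314. The latest is minute 314.

314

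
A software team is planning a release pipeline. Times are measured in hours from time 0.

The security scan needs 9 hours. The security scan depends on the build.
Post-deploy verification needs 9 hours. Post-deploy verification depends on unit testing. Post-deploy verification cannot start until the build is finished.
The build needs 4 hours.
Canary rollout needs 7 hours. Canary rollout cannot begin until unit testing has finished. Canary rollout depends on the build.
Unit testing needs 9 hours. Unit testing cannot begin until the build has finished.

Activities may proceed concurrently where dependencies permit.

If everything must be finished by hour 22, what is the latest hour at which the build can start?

Canary rollout has no dependents, so it just needs to finish by hour 22. Starting by 22 − 7 = hour 15 achieves that.
Post-deploy verification has no dependents, so it just needs to finish by hour 22. Starting by 22 − 9 = hour 13 achieves that.
Unit testing must finish in time for canary rollout (must start by hour 15); post-deploy verification (must start by hour 13). The tightest is hour 13, so unit testing must start by 13 − 9 = hour 4.
To finish by hour 22, the security scan (duration 9) must start no later than hour 13.
The build feeds unit testing (must start by hour 4); the security scan (must start by hour 13); canary rollout (must start by hour 15); post-deploy verification (must start by hour 13). Taking the minimum, the build must finish by hour 4 and start by 4 − 4 = hour 0.

0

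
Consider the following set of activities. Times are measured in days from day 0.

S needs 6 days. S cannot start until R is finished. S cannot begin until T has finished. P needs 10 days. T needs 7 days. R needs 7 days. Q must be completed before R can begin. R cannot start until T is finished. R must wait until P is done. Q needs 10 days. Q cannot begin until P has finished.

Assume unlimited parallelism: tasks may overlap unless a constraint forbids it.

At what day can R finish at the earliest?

Nothing blocks T, so it runs from day 0 to day 7.
P can start immediately at day 0; it finishes at day 10.
Q cannot begin until P (finishes day 10). It runs from day 10 to 10 + 10 = day 20.
R has to wait for Q (finishes day 20); T (finishes day 7); P (finishes day 10). The latest of these is day 20, so R runs day 20 to 20 + 7 = day 27.

27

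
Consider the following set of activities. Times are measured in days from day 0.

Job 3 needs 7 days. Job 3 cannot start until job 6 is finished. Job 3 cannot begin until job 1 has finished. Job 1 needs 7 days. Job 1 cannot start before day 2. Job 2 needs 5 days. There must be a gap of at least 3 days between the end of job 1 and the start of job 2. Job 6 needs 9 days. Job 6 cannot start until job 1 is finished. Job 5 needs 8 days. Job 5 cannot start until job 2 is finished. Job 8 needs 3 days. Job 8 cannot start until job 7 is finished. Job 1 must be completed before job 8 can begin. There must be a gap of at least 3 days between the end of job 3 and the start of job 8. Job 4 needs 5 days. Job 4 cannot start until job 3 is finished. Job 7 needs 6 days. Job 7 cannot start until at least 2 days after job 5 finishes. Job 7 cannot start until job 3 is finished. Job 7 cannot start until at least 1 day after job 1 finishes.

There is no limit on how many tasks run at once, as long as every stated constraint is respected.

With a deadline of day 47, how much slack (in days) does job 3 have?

Job 1 waits on its own release at day 2, so it starts at day 2 and finishes at 2 + 7 = day 9.
Job 6 cannot begin until job 1 (finishes day 9). It runs from day 9 to 9 + 9 = day 18.
Job 3 cannot start until job 6 (finishes day 18); job 1 (finishes day 9). The controlling bound is day 18, so job 3 finishes at 18 + 7 = day 25.

Working backward from the deadline:
Nothing follows job 8; the deadline of day 47 is its only limit. It must start by 47 − 3 = day 44.
Job 7 must finish before job 8 (must start by day 44). With a 6-day duration, job 7 must start by 44 − 6 = day 38.
To finish by day 47, job 4 (duration 5) must start no later than day 42.
Job 3 has several dependents: job 4 (must start by day 42); job 7 (must start by day 38); job 8 (must start by day 44, minus 3-day gap → day 41). The earliest of those limits is day 38, so job 3 must start by 38 − 7 = day 31.
So job 3 can start as early as day 18 and as late as day 31, giving 31 − 18 = 13 days of slack.

13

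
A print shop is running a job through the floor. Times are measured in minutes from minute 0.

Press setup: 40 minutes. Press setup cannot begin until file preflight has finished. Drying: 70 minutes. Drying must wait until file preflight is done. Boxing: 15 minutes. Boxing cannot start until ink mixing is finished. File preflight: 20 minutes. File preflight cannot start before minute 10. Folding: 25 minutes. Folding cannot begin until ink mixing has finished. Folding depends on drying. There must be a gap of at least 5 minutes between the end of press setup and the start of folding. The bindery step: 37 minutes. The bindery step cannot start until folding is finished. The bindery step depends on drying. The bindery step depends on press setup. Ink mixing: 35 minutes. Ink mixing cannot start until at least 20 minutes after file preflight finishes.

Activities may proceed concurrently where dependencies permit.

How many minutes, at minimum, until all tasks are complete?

162

After its own release at minute 10, file preflight can start at minute 10 and finishes at minute 30.
After file preflight (finishes minute 30), drying can start at minute 30 and finishes at minute 100.
Press setup waits on file preflight (finishes minute 30), so it starts at minute 30 and finishes at 30 + 40 = minute 70.
Ink mixing waits on file preflight (finishes minute 30, plus 20-minute gap → minute 50), so it starts at minute 50 and finishes at 50 + 35 = minute 85.
Boxing waits on ink mixing (finishes minute 85), so it starts at minute 85 and finishes at 85 + 15 = minute 100.
Folding has to wait for ink mixing (finishes minute 85); drying (finishes minute 100); press setup (finishes minute 70, plus 5-minute gap → minute 75). The latest of these is minute 100, so folding runs minute 100 to 100 + 25 = minute 125.
The bindery step has to wait for folding (finishes minute 125); drying (finishes minute 100); press setup (finishes minute 70). The latest of these is minute 125, so the bindery step runs minute 125 to 125 + 37 = minute 162.
All tasks are finished once the last one completes. Finish times: File preflight at 30, Ink mixing at 85, Press setup at 70, Drying at 100, Folding at 125, The bindery step at 162, Boxing at 100. The latest is minute 162.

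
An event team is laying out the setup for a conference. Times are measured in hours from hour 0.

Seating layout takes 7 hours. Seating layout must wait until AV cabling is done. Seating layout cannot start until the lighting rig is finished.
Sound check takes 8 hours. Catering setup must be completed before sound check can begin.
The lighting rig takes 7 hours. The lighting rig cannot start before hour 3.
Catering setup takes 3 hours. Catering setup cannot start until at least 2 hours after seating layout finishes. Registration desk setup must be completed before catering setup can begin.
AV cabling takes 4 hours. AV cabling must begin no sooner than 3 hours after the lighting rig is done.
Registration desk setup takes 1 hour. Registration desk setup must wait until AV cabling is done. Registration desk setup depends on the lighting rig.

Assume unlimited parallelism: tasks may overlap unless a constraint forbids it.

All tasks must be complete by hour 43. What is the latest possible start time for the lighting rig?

Sound check has no dependents, so it just needs to finish by hour 43. Starting by 43 − 8 = hour 35 achieves that.
Catering setup has to be done before sound check (must start by hour 35). That means finishing by hour 35, i.e. starting by 35 − 3 = hour 32.
Seating layout has to be done before catering setup (must start by hour 32, minus 2-hour gap → hour 30). That means finishing by hour 30, i.e. starting by 30 − 7 = hour 23.
Registration desk setup feeds into catering setup (must start by hour 32); so registration desk setup must finish by hour 32 and therefore start by hour 31.
For AV cabling: seating layout (must start by hour 23); registration desk setup (must start by hour 31). The most restrictive is hour 23; with a 4-hour duration, AV cabling must start by hour 19.
The lighting rig has several dependents: AV cabling (must start by hour 19, minus 3-hour gap → hour 16); seating layout (must start by hour 23); registration desk setup (must start by hour 31). The earliest of those limits is hour 16, so the lighting rig must start by 16 − 7 = hour 9.

9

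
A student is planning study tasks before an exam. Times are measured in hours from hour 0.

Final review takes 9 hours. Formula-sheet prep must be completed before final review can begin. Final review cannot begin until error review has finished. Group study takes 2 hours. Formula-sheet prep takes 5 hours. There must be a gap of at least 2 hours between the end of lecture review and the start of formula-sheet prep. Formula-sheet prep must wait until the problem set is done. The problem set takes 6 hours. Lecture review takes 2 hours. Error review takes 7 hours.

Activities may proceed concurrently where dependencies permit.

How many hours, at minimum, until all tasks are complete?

Group study can start immediately at hour 0; it finishes at hour 2.
Nothing blocks error review, so it runs from hour 0 to hour 7.
Nothing blocks the problem set, so it runs from hour 0 to hour 6.
Nothing blocks lecture review, so it runs from hour 0 to hour 2.
Formula-sheet prep has to wait for lecture review (finishes hour 2, plus 2-hour gap → hour 4); the problem set (finishes hour 6). The latest of these is hour 6, so formula-sheet prep runs hour 6 to 6 + 5 = hour 11.
Final review has to wait for formula-sheet prep (finishes hour 11); error review (finishes hour 7). The latest of these is hour 11, so final review runs hour 11 to 11 + 9 = hour 20.
All tasks are finished once the last one completes. Finish times: Lecture review at 2, The problem set at 6, Error review at 7, Group study at 2, Formula-sheet prep at 11, Final review at 20. The latest is hour 20.

20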